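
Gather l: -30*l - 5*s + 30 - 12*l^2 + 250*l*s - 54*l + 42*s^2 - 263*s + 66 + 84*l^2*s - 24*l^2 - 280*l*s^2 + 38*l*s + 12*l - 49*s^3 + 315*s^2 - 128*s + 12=l^2*(84*s - 36) + l*(-280*s^2 + 288*s - 72) - 49*s^3 + 357*s^2 - 396*s + 108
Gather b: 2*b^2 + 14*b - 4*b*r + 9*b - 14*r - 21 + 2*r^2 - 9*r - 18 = 2*b^2 + b*(23 - 4*r) + 2*r^2 - 23*r - 39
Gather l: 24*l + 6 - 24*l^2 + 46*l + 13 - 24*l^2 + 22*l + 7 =-48*l^2 + 92*l + 26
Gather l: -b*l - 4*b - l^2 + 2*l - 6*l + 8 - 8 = -4*b - l^2 + l*(-b - 4)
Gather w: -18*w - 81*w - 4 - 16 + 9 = -99*w - 11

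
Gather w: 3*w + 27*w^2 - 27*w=27*w^2 - 24*w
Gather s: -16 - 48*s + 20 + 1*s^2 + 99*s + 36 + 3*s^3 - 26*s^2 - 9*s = 3*s^3 - 25*s^2 + 42*s + 40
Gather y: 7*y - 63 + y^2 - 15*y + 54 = y^2 - 8*y - 9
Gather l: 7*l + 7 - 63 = 7*l - 56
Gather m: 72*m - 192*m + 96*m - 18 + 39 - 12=9 - 24*m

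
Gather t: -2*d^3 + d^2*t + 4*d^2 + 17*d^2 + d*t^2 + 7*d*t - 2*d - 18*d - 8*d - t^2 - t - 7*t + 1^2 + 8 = -2*d^3 + 21*d^2 - 28*d + t^2*(d - 1) + t*(d^2 + 7*d - 8) + 9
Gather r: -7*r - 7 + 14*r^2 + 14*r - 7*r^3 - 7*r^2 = -7*r^3 + 7*r^2 + 7*r - 7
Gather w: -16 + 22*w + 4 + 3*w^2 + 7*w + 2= 3*w^2 + 29*w - 10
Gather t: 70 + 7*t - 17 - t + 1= 6*t + 54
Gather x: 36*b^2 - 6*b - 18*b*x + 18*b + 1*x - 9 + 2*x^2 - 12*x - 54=36*b^2 + 12*b + 2*x^2 + x*(-18*b - 11) - 63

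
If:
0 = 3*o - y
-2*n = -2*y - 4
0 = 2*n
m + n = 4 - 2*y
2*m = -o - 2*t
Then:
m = 8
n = 0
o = -2/3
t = -23/3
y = -2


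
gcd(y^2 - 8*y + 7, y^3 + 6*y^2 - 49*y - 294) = y - 7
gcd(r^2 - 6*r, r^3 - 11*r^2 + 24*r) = r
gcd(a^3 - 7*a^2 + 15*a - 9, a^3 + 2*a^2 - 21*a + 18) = a^2 - 4*a + 3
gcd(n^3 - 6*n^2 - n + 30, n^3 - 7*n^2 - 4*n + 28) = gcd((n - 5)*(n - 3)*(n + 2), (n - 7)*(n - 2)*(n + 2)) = n + 2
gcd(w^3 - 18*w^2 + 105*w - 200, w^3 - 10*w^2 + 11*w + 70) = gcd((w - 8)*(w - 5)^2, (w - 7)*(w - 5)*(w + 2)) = w - 5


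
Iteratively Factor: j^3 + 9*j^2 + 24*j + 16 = (j + 4)*(j^2 + 5*j + 4) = (j + 4)^2*(j + 1)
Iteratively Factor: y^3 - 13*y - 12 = (y - 4)*(y^2 + 4*y + 3) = (y - 4)*(y + 1)*(y + 3)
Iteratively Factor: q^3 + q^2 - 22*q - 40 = (q + 4)*(q^2 - 3*q - 10) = (q - 5)*(q + 4)*(q + 2)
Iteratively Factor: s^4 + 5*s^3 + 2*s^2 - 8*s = (s)*(s^3 + 5*s^2 + 2*s - 8) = s*(s - 1)*(s^2 + 6*s + 8) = s*(s - 1)*(s + 2)*(s + 4)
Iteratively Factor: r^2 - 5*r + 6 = (r - 3)*(r - 2)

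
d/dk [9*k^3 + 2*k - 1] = 27*k^2 + 2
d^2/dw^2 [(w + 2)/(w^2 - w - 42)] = 2*((-3*w - 1)*(-w^2 + w + 42) - (w + 2)*(2*w - 1)^2)/(-w^2 + w + 42)^3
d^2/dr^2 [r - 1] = 0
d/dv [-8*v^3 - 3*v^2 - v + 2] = -24*v^2 - 6*v - 1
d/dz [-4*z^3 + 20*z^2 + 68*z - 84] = -12*z^2 + 40*z + 68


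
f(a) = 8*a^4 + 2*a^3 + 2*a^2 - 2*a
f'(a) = 32*a^3 + 6*a^2 + 4*a - 2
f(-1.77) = 77.24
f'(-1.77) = -167.73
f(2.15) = 195.76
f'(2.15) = 352.36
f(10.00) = 82180.00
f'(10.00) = 32638.00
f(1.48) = 46.29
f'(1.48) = 120.80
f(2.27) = 241.58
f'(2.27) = 412.30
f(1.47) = 45.09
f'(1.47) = 118.49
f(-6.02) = 10155.12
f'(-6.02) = -6789.99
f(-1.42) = 33.67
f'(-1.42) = -87.21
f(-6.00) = 10020.00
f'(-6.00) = -6722.00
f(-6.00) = 10020.00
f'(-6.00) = -6722.00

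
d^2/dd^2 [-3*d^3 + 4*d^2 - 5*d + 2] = 8 - 18*d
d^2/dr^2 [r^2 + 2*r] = 2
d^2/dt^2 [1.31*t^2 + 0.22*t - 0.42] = 2.62000000000000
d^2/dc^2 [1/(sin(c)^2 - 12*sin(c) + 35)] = 2*(-2*sin(c)^4 + 18*sin(c)^3 + sin(c)^2 - 246*sin(c) + 109)/(sin(c)^2 - 12*sin(c) + 35)^3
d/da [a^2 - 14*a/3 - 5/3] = 2*a - 14/3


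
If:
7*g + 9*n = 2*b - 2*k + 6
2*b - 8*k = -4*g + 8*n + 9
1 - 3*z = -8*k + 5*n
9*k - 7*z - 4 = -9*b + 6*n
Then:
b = 626*z/1573 + 1773/3146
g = 829*z/4719 + 5947/4719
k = 1429*z/4719 - 2011/9438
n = -545*z/4719 - 665/4719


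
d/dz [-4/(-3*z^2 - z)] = 4*(-6*z - 1)/(z^2*(3*z + 1)^2)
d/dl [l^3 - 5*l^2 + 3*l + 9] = 3*l^2 - 10*l + 3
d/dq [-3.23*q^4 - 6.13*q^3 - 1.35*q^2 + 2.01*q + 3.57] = -12.92*q^3 - 18.39*q^2 - 2.7*q + 2.01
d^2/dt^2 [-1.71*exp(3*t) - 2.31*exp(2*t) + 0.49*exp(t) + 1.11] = (-15.39*exp(2*t) - 9.24*exp(t) + 0.49)*exp(t)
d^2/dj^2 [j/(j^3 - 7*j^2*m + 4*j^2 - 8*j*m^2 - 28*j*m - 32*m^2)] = 2*(-j*(-3*j^2 + 14*j*m - 8*j + 8*m^2 + 28*m)^2 + (-3*j^2 + 14*j*m - j*(3*j - 7*m + 4) - 8*j + 8*m^2 + 28*m)*(-j^3 + 7*j^2*m - 4*j^2 + 8*j*m^2 + 28*j*m + 32*m^2))/(-j^3 + 7*j^2*m - 4*j^2 + 8*j*m^2 + 28*j*m + 32*m^2)^3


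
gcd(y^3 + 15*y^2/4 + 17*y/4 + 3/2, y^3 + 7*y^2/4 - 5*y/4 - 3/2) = y^2 + 11*y/4 + 3/2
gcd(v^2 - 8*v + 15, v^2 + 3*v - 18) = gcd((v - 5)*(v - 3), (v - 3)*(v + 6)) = v - 3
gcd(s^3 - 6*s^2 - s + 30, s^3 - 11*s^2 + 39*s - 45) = s^2 - 8*s + 15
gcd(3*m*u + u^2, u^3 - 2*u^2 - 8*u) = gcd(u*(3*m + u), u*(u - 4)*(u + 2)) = u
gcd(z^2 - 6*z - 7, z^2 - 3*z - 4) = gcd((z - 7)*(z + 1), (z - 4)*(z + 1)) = z + 1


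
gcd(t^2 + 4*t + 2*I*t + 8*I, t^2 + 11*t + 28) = t + 4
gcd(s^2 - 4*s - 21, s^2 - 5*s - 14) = s - 7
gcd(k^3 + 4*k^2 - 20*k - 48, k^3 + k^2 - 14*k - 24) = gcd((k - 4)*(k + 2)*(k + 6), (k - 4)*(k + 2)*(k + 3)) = k^2 - 2*k - 8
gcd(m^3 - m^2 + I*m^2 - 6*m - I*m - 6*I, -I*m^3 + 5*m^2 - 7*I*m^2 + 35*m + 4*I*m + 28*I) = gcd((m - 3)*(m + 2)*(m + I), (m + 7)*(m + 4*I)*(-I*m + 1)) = m + I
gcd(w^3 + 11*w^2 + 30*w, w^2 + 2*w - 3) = 1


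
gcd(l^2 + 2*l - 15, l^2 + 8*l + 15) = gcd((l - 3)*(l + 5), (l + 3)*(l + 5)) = l + 5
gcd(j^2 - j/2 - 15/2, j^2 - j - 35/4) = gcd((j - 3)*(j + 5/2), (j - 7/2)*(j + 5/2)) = j + 5/2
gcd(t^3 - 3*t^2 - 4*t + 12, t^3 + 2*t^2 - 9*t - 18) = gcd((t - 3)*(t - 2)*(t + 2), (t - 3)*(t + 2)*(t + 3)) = t^2 - t - 6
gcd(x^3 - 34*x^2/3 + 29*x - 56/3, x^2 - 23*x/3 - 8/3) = x - 8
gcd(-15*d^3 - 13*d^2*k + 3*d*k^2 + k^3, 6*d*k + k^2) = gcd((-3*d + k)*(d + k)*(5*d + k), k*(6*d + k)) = 1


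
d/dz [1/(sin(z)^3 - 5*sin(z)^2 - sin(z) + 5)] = (-3*sin(z)^2 + 10*sin(z) + 1)/((sin(z) - 5)^2*cos(z)^3)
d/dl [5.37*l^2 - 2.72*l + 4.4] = 10.74*l - 2.72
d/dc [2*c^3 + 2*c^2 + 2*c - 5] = 6*c^2 + 4*c + 2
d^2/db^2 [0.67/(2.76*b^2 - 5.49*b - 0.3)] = (10.207584*b^2 - 20.304216*b - 0.67*(5.52*b - 5.49)*(11.04*b - 10.98) - 1.10952)/(-2.76*b^2 + 5.49*b + 0.3)^3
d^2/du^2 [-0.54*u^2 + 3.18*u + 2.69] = -1.08000000000000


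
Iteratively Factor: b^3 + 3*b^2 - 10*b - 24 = (b + 2)*(b^2 + b - 12) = (b - 3)*(b + 2)*(b + 4)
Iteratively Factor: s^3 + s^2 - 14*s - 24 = (s + 2)*(s^2 - s - 12) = (s + 2)*(s + 3)*(s - 4)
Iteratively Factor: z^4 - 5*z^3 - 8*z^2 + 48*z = (z + 3)*(z^3 - 8*z^2 + 16*z) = z*(z + 3)*(z^2 - 8*z + 16) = z*(z - 4)*(z + 3)*(z - 4)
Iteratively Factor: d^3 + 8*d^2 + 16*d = (d + 4)*(d^2 + 4*d) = (d + 4)^2*(d)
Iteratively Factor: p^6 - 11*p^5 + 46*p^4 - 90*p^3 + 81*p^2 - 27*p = (p - 1)*(p^5 - 10*p^4 + 36*p^3 - 54*p^2 + 27*p) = p*(p - 1)*(p^4 - 10*p^3 + 36*p^2 - 54*p + 27) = p*(p - 3)*(p - 1)*(p^3 - 7*p^2 + 15*p - 9) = p*(p - 3)*(p - 1)^2*(p^2 - 6*p + 9) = p*(p - 3)^2*(p - 1)^2*(p - 3)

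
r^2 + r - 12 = (r - 3)*(r + 4)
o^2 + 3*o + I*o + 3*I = (o + 3)*(o + I)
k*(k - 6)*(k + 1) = k^3 - 5*k^2 - 6*k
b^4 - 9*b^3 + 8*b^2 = b^2*(b - 8)*(b - 1)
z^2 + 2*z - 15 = (z - 3)*(z + 5)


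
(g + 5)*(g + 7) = g^2 + 12*g + 35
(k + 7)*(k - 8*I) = k^2 + 7*k - 8*I*k - 56*I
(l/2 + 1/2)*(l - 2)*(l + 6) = l^3/2 + 5*l^2/2 - 4*l - 6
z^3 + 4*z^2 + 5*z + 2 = (z + 1)^2*(z + 2)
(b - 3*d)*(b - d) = b^2 - 4*b*d + 3*d^2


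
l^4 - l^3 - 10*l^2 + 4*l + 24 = (l - 3)*(l - 2)*(l + 2)^2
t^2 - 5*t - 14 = (t - 7)*(t + 2)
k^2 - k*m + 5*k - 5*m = (k + 5)*(k - m)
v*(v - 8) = v^2 - 8*v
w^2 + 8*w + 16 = (w + 4)^2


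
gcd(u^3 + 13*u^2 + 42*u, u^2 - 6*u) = u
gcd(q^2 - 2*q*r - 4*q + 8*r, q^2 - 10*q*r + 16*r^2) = q - 2*r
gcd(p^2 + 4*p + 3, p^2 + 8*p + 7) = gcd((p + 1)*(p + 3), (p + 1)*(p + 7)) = p + 1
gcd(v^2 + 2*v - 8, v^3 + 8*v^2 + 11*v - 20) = v + 4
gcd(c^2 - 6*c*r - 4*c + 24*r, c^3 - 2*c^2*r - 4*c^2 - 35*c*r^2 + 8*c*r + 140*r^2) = c - 4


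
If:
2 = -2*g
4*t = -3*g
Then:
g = -1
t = 3/4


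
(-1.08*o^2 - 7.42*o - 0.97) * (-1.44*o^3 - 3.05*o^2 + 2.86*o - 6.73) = 1.5552*o^5 + 13.9788*o^4 + 20.939*o^3 - 10.9943*o^2 + 47.1624*o + 6.5281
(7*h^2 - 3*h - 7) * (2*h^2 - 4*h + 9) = 14*h^4 - 34*h^3 + 61*h^2 + h - 63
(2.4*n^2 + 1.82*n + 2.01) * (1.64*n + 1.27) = 3.936*n^3 + 6.0328*n^2 + 5.6078*n + 2.5527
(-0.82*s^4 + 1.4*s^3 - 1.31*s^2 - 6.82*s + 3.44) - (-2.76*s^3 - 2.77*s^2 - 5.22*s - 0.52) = -0.82*s^4 + 4.16*s^3 + 1.46*s^2 - 1.6*s + 3.96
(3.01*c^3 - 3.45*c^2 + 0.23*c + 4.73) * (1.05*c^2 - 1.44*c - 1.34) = 3.1605*c^5 - 7.9569*c^4 + 1.1761*c^3 + 9.2583*c^2 - 7.1194*c - 6.3382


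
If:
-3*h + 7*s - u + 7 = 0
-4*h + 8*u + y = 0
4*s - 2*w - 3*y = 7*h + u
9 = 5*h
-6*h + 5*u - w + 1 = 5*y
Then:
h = 9/5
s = -83/775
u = 659/775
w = -1168/155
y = 308/775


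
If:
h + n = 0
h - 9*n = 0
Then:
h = 0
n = 0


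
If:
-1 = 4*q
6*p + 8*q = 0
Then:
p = 1/3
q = -1/4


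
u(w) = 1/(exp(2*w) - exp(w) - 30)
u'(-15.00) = 0.00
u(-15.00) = -0.03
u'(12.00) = 0.00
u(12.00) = 0.00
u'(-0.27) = -0.00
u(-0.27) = -0.03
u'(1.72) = -2.94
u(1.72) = -0.23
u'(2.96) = -0.01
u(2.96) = 0.00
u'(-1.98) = 0.00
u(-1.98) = -0.03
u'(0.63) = -0.01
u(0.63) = -0.04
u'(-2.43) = 0.00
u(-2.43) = -0.03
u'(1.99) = -0.38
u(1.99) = 0.06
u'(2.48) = -0.03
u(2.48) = 0.01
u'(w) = (-2*exp(2*w) + exp(w))/(exp(2*w) - exp(w) - 30)^2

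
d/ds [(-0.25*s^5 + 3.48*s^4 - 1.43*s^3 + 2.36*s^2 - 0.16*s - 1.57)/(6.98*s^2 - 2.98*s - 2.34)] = (-5.235*s^6 + 51.5608*s^5 - 38.1676*s^4 - 24.05*s^3 + 4.1226*s^2 + 10.8724*s - 4.3042)/(48.7204*s^4 - 41.6008*s^3 - 23.786*s^2 + 13.9464*s + 5.4756)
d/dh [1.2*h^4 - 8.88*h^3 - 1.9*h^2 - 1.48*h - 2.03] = 4.8*h^3 - 26.64*h^2 - 3.8*h - 1.48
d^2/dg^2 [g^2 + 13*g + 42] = 2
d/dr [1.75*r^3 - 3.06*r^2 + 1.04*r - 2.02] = 5.25*r^2 - 6.12*r + 1.04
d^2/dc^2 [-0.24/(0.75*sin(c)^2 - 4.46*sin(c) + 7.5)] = (0.54*sin(c)^4 - 2.4084*sin(c)^3 - 1.436016*sin(c)^2 + 12.8448*sin(c) - 6.847968)/(0.75*sin(c)^2 - 4.46*sin(c) + 7.5)^3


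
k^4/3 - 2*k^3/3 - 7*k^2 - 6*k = k*(k/3 + 1)*(k - 6)*(k + 1)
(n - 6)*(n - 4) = n^2 - 10*n + 24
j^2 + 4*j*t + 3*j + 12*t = (j + 3)*(j + 4*t)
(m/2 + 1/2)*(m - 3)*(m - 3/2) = m^3/2 - 7*m^2/4 + 9/4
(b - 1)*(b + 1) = b^2 - 1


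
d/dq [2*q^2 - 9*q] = 4*q - 9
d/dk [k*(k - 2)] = 2*k - 2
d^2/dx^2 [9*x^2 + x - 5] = 18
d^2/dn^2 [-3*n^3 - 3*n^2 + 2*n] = -18*n - 6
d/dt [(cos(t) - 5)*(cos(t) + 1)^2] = 3*(3 - cos(t))*(cos(t) + 1)*sin(t)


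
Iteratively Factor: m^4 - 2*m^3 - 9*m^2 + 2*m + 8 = (m - 1)*(m^3 - m^2 - 10*m - 8) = (m - 1)*(m + 2)*(m^2 - 3*m - 4) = (m - 4)*(m - 1)*(m + 2)*(m + 1)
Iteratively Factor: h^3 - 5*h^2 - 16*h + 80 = (h + 4)*(h^2 - 9*h + 20) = (h - 4)*(h + 4)*(h - 5)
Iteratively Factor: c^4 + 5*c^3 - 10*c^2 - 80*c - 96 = (c + 2)*(c^3 + 3*c^2 - 16*c - 48) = (c - 4)*(c + 2)*(c^2 + 7*c + 12) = (c - 4)*(c + 2)*(c + 3)*(c + 4)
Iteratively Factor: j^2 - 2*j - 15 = (j - 5)*(j + 3)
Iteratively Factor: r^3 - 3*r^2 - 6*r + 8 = (r - 4)*(r^2 + r - 2) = (r - 4)*(r + 2)*(r - 1)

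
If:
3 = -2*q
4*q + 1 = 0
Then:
No Solution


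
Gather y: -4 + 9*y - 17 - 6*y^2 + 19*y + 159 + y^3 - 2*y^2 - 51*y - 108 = y^3 - 8*y^2 - 23*y + 30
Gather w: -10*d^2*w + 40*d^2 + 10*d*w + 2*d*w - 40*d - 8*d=40*d^2 - 48*d + w*(-10*d^2 + 12*d)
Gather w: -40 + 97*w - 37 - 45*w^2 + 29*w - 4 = -45*w^2 + 126*w - 81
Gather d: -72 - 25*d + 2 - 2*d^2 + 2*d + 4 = -2*d^2 - 23*d - 66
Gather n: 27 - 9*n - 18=9 - 9*n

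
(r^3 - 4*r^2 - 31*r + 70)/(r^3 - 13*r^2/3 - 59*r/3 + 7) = 3*(r^2 + 3*r - 10)/(3*r^2 + 8*r - 3)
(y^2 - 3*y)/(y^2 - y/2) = 2*(y - 3)/(2*y - 1)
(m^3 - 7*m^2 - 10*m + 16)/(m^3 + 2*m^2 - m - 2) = (m - 8)/(m + 1)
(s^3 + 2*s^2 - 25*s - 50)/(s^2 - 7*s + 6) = (s^3 + 2*s^2 - 25*s - 50)/(s^2 - 7*s + 6)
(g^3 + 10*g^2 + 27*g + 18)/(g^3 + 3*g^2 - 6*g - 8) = (g^2 + 9*g + 18)/(g^2 + 2*g - 8)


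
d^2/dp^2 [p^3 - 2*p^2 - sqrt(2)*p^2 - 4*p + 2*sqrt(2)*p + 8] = 6*p - 4 - 2*sqrt(2)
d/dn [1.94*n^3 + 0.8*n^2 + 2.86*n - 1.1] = 5.82*n^2 + 1.6*n + 2.86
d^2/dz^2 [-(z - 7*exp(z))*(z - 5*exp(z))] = 12*z*exp(z) - 140*exp(2*z) + 24*exp(z) - 2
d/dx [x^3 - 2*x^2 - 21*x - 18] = 3*x^2 - 4*x - 21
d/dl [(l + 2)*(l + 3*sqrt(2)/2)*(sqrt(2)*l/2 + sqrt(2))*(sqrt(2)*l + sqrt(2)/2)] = (l/2 + 1)*((l + 2)*(2*l + 1) + (l + 2)*(2*l + 3*sqrt(2)) + (2*l + 1)*(2*l + 3*sqrt(2)))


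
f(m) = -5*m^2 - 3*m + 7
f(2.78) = -39.98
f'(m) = -10*m - 3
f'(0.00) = -3.00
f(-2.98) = -28.46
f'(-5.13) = 48.30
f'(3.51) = -38.10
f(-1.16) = 3.75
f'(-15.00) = 147.00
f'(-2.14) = 18.40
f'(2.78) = -30.80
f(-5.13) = -109.19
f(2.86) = -42.48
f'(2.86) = -31.60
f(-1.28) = 2.65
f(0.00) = 7.00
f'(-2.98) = 26.80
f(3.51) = -65.13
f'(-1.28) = 9.80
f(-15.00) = -1073.00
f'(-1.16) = 8.60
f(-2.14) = -9.48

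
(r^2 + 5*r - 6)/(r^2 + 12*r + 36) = (r - 1)/(r + 6)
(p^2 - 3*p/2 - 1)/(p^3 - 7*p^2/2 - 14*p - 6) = (p - 2)/(p^2 - 4*p - 12)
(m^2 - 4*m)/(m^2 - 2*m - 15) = m*(4 - m)/(-m^2 + 2*m + 15)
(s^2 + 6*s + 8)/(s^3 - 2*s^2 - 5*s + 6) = (s + 4)/(s^2 - 4*s + 3)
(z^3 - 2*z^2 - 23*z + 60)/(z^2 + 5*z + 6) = (z^3 - 2*z^2 - 23*z + 60)/(z^2 + 5*z + 6)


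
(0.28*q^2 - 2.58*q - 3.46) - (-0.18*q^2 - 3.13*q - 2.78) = 0.46*q^2 + 0.55*q - 0.68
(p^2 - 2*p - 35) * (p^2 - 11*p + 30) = p^4 - 13*p^3 + 17*p^2 + 325*p - 1050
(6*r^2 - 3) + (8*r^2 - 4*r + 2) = 14*r^2 - 4*r - 1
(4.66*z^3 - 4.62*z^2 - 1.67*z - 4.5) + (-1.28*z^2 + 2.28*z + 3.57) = 4.66*z^3 - 5.9*z^2 + 0.61*z - 0.93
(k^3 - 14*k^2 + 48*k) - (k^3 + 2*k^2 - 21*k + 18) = -16*k^2 + 69*k - 18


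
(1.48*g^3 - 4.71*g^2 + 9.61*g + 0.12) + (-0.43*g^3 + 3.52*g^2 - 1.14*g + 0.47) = 1.05*g^3 - 1.19*g^2 + 8.47*g + 0.59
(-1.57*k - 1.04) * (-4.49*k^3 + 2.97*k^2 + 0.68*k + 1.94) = 7.0493*k^4 + 0.00669999999999948*k^3 - 4.1564*k^2 - 3.753*k - 2.0176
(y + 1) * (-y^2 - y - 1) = -y^3 - 2*y^2 - 2*y - 1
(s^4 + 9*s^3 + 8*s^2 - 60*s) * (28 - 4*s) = -4*s^5 - 8*s^4 + 220*s^3 + 464*s^2 - 1680*s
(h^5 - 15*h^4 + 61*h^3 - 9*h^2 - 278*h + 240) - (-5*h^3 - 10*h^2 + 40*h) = h^5 - 15*h^4 + 66*h^3 + h^2 - 318*h + 240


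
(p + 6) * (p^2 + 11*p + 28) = p^3 + 17*p^2 + 94*p + 168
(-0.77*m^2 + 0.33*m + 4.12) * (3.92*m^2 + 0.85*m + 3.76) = -3.0184*m^4 + 0.6391*m^3 + 13.5357*m^2 + 4.7428*m + 15.4912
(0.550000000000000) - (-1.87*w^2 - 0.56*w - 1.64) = 1.87*w^2 + 0.56*w + 2.19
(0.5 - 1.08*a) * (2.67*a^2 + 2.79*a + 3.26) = -2.8836*a^3 - 1.6782*a^2 - 2.1258*a + 1.63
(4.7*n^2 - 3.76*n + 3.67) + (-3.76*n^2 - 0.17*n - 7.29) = 0.94*n^2 - 3.93*n - 3.62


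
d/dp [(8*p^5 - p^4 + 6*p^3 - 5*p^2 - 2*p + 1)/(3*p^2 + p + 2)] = (72*p^6 + 26*p^5 + 95*p^4 + 4*p^3 + 37*p^2 - 26*p - 5)/(9*p^4 + 6*p^3 + 13*p^2 + 4*p + 4)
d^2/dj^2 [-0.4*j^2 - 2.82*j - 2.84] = -0.800000000000000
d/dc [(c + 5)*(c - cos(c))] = c + (c + 5)*(sin(c) + 1) - cos(c)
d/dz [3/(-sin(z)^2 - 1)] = 12*sin(2*z)/(3 - cos(2*z))^2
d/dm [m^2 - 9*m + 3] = 2*m - 9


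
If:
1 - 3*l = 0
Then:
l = 1/3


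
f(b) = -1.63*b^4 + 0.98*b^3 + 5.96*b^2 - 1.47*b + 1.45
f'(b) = -6.52*b^3 + 2.94*b^2 + 11.92*b - 1.47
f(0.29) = 1.54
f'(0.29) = 2.08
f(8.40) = -7124.81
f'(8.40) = -3558.33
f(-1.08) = 6.54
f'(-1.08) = -2.70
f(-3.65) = -250.74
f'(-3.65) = 311.24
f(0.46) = 2.06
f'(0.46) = 4.00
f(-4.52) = -641.00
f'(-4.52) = 606.81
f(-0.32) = 2.48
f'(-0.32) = -4.77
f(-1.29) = 6.65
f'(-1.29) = 2.04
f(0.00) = 1.45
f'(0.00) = -1.47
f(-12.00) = -34615.79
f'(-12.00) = 11545.41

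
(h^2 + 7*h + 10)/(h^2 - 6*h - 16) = (h + 5)/(h - 8)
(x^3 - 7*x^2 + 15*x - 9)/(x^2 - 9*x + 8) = (x^2 - 6*x + 9)/(x - 8)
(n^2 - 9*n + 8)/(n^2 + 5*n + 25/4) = 4*(n^2 - 9*n + 8)/(4*n^2 + 20*n + 25)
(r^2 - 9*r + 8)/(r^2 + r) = (r^2 - 9*r + 8)/(r*(r + 1))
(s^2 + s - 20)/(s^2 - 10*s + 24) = (s + 5)/(s - 6)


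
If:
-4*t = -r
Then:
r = 4*t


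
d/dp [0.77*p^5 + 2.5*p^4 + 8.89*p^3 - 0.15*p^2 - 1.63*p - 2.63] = 3.85*p^4 + 10.0*p^3 + 26.67*p^2 - 0.3*p - 1.63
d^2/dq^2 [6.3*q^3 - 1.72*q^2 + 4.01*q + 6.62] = 37.8*q - 3.44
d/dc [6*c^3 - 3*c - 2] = 18*c^2 - 3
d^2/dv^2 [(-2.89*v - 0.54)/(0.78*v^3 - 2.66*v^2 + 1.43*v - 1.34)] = (-10.549656*v^5 + 32.0346*v^4 - 16.523684*v^3 - 62.786376*v^2 + 70.74456*v - 9.434576)/(0.474552*v^9 - 4.855032*v^8 + 19.16694*v^7 - 39.068648*v^6 + 51.820782*v^5 - 53.73003*v^4 + 37.708463*v^3 - 22.549386*v^2 + 7.703124*v - 2.406104)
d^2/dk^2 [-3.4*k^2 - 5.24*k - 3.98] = -6.80000000000000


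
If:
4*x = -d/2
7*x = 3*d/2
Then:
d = 0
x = 0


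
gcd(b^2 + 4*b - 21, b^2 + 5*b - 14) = b + 7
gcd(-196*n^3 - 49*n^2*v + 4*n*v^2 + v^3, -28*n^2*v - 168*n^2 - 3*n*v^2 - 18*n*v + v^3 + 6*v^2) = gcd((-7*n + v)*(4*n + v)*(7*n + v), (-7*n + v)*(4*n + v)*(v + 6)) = -28*n^2 - 3*n*v + v^2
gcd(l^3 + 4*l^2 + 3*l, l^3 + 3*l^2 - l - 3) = l^2 + 4*l + 3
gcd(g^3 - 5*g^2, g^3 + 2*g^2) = g^2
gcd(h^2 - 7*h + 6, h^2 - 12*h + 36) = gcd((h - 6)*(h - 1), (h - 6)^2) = h - 6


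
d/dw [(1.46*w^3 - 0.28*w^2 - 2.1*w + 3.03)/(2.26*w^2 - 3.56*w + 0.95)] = (3.2996*w^4 - 10.3952*w^3 + 9.9038*w^2 - 14.2276*w + 8.7918)/(5.1076*w^4 - 16.0912*w^3 + 16.9676*w^2 - 6.764*w + 0.9025)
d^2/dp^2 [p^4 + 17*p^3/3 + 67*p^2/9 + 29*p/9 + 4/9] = 12*p^2 + 34*p + 134/9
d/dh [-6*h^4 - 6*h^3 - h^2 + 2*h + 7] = -24*h^3 - 18*h^2 - 2*h + 2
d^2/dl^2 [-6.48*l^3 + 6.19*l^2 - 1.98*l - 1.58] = 12.38 - 38.88*l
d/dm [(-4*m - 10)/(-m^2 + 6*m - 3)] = 4*(-m^2 - 5*m + 18)/(m^4 - 12*m^3 + 42*m^2 - 36*m + 9)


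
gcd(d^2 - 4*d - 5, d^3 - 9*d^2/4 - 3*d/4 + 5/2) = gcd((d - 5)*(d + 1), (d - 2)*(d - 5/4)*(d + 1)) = d + 1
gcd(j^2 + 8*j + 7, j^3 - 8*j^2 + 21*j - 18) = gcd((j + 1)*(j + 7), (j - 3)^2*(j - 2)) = 1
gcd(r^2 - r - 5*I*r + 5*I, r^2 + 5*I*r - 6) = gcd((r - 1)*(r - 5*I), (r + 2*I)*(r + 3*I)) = 1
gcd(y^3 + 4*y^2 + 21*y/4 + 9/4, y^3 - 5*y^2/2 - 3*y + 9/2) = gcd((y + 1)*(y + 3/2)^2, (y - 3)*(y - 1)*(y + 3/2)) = y + 3/2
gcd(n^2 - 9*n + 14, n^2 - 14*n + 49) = n - 7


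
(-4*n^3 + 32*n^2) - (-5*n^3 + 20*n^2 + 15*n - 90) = n^3 + 12*n^2 - 15*n + 90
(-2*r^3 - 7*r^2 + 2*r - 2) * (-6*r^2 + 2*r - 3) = 12*r^5 + 38*r^4 - 20*r^3 + 37*r^2 - 10*r + 6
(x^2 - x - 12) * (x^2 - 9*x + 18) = x^4 - 10*x^3 + 15*x^2 + 90*x - 216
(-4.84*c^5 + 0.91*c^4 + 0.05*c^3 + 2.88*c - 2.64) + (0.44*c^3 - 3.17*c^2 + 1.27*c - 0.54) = -4.84*c^5 + 0.91*c^4 + 0.49*c^3 - 3.17*c^2 + 4.15*c - 3.18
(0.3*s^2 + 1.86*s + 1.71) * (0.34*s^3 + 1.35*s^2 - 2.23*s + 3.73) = 0.102*s^5 + 1.0374*s^4 + 2.4234*s^3 - 0.7203*s^2 + 3.1245*s + 6.3783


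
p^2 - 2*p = p*(p - 2)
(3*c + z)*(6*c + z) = 18*c^2 + 9*c*z + z^2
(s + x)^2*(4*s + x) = 4*s^3 + 9*s^2*x + 6*s*x^2 + x^3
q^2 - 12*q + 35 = (q - 7)*(q - 5)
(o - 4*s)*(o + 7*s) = o^2 + 3*o*s - 28*s^2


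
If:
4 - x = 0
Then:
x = 4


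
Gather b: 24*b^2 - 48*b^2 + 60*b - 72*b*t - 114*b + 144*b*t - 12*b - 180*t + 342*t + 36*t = -24*b^2 + b*(72*t - 66) + 198*t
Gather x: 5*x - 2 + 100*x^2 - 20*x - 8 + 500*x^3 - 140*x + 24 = 500*x^3 + 100*x^2 - 155*x + 14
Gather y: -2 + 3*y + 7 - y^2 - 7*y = -y^2 - 4*y + 5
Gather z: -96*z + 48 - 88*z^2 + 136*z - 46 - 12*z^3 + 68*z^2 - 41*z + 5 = -12*z^3 - 20*z^2 - z + 7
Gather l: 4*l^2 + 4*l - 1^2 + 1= 4*l^2 + 4*l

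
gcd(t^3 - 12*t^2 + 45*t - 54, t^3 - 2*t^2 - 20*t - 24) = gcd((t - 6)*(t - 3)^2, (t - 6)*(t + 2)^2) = t - 6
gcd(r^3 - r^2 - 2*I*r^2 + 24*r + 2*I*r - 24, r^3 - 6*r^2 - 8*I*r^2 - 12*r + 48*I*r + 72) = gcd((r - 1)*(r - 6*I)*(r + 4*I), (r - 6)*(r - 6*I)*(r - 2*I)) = r - 6*I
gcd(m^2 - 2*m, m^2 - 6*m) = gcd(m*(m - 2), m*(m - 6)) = m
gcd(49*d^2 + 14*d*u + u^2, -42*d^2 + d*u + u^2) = 7*d + u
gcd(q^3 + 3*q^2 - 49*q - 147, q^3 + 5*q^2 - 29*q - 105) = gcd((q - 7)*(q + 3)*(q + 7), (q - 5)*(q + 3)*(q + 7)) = q^2 + 10*q + 21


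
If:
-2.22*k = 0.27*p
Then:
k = -0.121621621621622*p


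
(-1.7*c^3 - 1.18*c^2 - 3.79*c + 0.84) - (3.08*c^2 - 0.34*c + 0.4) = -1.7*c^3 - 4.26*c^2 - 3.45*c + 0.44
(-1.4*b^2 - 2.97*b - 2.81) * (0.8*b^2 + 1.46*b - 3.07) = -1.12*b^4 - 4.42*b^3 - 2.2862*b^2 + 5.0153*b + 8.6267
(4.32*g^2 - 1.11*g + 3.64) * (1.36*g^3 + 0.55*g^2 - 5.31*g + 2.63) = 5.8752*g^5 + 0.8664*g^4 - 18.5993*g^3 + 19.2577*g^2 - 22.2477*g + 9.5732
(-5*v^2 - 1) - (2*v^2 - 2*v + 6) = -7*v^2 + 2*v - 7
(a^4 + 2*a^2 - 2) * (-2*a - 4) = -2*a^5 - 4*a^4 - 4*a^3 - 8*a^2 + 4*a + 8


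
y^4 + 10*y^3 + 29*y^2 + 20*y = y*(y + 1)*(y + 4)*(y + 5)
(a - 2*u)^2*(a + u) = a^3 - 3*a^2*u + 4*u^3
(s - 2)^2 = s^2 - 4*s + 4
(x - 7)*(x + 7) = x^2 - 49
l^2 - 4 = (l - 2)*(l + 2)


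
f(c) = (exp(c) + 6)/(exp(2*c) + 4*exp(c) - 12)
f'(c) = (exp(c) + 6)*(-2*exp(2*c) - 4*exp(c))/(exp(2*c) + 4*exp(c) - 12)^2 + exp(c)/(exp(2*c) + 4*exp(c) - 12) = -exp(c)/(exp(2*c) - 4*exp(c) + 4)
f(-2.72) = -0.52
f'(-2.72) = -0.02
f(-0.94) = -0.62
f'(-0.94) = -0.15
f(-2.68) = -0.52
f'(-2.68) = -0.02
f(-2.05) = -0.53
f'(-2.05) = -0.04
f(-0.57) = -0.70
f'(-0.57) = -0.27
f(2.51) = 0.10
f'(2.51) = -0.12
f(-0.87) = -0.63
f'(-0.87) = -0.17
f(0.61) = -6.27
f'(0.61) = -72.28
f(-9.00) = -0.50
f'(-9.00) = 0.00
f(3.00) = 0.06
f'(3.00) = -0.06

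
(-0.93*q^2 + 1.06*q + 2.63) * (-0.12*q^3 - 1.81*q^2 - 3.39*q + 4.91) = 0.1116*q^5 + 1.5561*q^4 + 0.9185*q^3 - 12.92*q^2 - 3.7111*q + 12.9133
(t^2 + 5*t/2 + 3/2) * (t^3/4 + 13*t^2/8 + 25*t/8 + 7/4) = t^5/4 + 9*t^4/4 + 121*t^3/16 + 12*t^2 + 145*t/16 + 21/8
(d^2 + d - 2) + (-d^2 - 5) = d - 7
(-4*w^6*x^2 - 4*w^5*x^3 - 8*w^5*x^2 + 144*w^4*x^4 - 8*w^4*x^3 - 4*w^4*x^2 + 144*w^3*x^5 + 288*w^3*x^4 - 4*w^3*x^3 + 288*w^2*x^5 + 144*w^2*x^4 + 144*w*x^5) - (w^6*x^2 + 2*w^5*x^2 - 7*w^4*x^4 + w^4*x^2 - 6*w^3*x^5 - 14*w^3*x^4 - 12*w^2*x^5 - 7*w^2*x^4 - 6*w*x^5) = -5*w^6*x^2 - 4*w^5*x^3 - 10*w^5*x^2 + 151*w^4*x^4 - 8*w^4*x^3 - 5*w^4*x^2 + 150*w^3*x^5 + 302*w^3*x^4 - 4*w^3*x^3 + 300*w^2*x^5 + 151*w^2*x^4 + 150*w*x^5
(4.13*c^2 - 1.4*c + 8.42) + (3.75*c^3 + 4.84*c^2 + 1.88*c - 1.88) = 3.75*c^3 + 8.97*c^2 + 0.48*c + 6.54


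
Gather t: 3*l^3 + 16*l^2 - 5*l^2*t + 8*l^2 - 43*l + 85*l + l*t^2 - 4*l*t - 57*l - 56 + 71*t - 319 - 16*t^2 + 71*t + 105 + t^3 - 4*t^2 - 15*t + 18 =3*l^3 + 24*l^2 - 15*l + t^3 + t^2*(l - 20) + t*(-5*l^2 - 4*l + 127) - 252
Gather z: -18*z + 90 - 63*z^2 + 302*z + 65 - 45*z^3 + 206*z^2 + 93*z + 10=-45*z^3 + 143*z^2 + 377*z + 165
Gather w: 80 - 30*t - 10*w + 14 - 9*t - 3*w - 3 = -39*t - 13*w + 91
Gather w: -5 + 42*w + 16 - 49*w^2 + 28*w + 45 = -49*w^2 + 70*w + 56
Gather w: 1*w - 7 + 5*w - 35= 6*w - 42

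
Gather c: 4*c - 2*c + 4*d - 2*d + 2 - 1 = 2*c + 2*d + 1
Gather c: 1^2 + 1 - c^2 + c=-c^2 + c + 2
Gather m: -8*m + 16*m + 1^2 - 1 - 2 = 8*m - 2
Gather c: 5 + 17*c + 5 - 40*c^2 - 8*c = -40*c^2 + 9*c + 10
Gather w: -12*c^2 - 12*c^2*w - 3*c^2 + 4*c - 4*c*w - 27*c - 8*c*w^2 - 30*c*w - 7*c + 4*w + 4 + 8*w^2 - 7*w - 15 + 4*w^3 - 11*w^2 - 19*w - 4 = -15*c^2 - 30*c + 4*w^3 + w^2*(-8*c - 3) + w*(-12*c^2 - 34*c - 22) - 15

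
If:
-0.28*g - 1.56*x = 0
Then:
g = -5.57142857142857*x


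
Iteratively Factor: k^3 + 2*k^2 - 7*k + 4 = (k - 1)*(k^2 + 3*k - 4) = (k - 1)^2*(k + 4)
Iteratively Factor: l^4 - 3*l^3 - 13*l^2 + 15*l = (l - 1)*(l^3 - 2*l^2 - 15*l) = (l - 1)*(l + 3)*(l^2 - 5*l) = (l - 5)*(l - 1)*(l + 3)*(l)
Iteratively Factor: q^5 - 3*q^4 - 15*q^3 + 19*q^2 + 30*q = (q - 2)*(q^4 - q^3 - 17*q^2 - 15*q) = q*(q - 2)*(q^3 - q^2 - 17*q - 15) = q*(q - 2)*(q + 3)*(q^2 - 4*q - 5) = q*(q - 2)*(q + 1)*(q + 3)*(q - 5)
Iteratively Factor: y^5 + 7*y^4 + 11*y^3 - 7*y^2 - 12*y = (y)*(y^4 + 7*y^3 + 11*y^2 - 7*y - 12) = y*(y - 1)*(y^3 + 8*y^2 + 19*y + 12) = y*(y - 1)*(y + 1)*(y^2 + 7*y + 12) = y*(y - 1)*(y + 1)*(y + 4)*(y + 3)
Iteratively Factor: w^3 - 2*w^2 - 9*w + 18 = (w + 3)*(w^2 - 5*w + 6) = (w - 3)*(w + 3)*(w - 2)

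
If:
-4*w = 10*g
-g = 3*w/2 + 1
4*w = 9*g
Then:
No Solution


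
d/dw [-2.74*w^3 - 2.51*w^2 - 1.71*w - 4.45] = -8.22*w^2 - 5.02*w - 1.71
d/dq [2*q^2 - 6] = 4*q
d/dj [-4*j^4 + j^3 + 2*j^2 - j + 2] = -16*j^3 + 3*j^2 + 4*j - 1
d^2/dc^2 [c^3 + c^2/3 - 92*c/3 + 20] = 6*c + 2/3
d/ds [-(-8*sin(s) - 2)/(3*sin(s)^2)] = -4*(2*sin(s) + 1)*cos(s)/(3*sin(s)^3)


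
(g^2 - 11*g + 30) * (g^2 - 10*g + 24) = g^4 - 21*g^3 + 164*g^2 - 564*g + 720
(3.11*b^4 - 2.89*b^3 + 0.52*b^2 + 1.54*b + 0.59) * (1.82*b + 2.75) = 5.6602*b^5 + 3.2927*b^4 - 7.0011*b^3 + 4.2328*b^2 + 5.3088*b + 1.6225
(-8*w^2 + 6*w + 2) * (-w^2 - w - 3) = 8*w^4 + 2*w^3 + 16*w^2 - 20*w - 6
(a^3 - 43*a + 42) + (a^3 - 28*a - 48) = 2*a^3 - 71*a - 6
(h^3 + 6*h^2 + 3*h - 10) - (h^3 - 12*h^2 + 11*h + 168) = 18*h^2 - 8*h - 178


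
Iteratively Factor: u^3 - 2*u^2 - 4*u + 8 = (u + 2)*(u^2 - 4*u + 4) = (u - 2)*(u + 2)*(u - 2)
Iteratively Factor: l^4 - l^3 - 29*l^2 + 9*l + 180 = (l + 3)*(l^3 - 4*l^2 - 17*l + 60) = (l + 3)*(l + 4)*(l^2 - 8*l + 15) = (l - 5)*(l + 3)*(l + 4)*(l - 3)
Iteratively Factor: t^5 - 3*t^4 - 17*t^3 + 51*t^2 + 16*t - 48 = (t + 1)*(t^4 - 4*t^3 - 13*t^2 + 64*t - 48) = (t - 3)*(t + 1)*(t^3 - t^2 - 16*t + 16) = (t - 3)*(t - 1)*(t + 1)*(t^2 - 16) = (t - 4)*(t - 3)*(t - 1)*(t + 1)*(t + 4)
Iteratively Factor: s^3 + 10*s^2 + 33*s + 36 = (s + 3)*(s^2 + 7*s + 12) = (s + 3)*(s + 4)*(s + 3)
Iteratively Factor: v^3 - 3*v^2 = (v - 3)*(v^2) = v*(v - 3)*(v)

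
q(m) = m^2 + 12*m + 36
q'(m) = 2*m + 12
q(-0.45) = 30.80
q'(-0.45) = 11.10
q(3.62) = 92.54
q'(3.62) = 19.24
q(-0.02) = 35.76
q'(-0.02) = 11.96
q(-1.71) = 18.40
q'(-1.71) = 8.58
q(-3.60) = 5.76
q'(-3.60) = 4.80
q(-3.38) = 6.86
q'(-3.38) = 5.24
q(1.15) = 51.12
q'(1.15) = 14.30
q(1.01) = 49.14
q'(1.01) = 14.02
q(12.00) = 324.00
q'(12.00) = 36.00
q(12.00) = 324.00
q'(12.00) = 36.00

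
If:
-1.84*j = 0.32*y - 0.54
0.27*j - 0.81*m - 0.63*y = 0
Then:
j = 0.293478260869565 - 0.173913043478261*y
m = 0.0978260869565217 - 0.835748792270531*y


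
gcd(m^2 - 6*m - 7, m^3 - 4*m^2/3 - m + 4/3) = m + 1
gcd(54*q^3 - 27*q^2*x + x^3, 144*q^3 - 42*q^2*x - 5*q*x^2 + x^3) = -18*q^2 + 3*q*x + x^2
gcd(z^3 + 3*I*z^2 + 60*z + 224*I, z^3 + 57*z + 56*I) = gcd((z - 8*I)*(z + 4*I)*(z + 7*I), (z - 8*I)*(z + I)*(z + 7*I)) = z^2 - I*z + 56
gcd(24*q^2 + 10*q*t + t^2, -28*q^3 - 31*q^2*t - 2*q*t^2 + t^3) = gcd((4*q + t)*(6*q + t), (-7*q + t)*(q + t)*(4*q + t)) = 4*q + t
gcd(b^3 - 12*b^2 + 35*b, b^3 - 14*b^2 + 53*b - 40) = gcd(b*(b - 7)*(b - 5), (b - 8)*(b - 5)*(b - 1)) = b - 5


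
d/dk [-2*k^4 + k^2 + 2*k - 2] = -8*k^3 + 2*k + 2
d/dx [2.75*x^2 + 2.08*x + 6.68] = 5.5*x + 2.08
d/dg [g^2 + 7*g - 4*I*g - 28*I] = 2*g + 7 - 4*I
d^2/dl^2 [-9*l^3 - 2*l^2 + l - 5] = -54*l - 4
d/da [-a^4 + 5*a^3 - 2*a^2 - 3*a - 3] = -4*a^3 + 15*a^2 - 4*a - 3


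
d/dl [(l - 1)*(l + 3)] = 2*l + 2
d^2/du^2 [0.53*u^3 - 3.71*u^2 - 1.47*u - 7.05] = 3.18*u - 7.42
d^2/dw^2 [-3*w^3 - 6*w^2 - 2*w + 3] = -18*w - 12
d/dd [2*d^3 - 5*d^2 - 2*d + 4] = 6*d^2 - 10*d - 2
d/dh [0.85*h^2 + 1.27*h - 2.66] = 1.7*h + 1.27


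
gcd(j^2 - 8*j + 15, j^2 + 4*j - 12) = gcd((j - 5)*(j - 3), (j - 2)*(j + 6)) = 1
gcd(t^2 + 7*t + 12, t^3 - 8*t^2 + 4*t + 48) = 1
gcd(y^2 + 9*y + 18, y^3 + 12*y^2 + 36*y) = y + 6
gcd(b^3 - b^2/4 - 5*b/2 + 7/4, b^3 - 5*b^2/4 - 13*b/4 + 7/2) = b^2 + 3*b/4 - 7/4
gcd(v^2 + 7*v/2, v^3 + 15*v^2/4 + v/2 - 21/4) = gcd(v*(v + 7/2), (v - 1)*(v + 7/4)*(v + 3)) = 1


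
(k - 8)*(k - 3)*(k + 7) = k^3 - 4*k^2 - 53*k + 168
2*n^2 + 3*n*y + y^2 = (n + y)*(2*n + y)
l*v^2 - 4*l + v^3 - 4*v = (l + v)*(v - 2)*(v + 2)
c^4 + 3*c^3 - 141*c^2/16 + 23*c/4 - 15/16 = (c - 1)*(c - 3/4)*(c - 1/4)*(c + 5)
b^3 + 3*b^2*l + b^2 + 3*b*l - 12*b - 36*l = (b - 3)*(b + 4)*(b + 3*l)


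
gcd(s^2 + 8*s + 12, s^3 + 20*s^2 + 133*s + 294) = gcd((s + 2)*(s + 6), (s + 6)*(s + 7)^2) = s + 6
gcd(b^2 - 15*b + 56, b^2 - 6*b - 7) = b - 7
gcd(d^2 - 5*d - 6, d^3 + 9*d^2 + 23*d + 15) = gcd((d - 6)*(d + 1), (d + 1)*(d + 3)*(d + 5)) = d + 1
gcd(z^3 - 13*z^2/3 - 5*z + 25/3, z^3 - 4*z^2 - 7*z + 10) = z^2 - 6*z + 5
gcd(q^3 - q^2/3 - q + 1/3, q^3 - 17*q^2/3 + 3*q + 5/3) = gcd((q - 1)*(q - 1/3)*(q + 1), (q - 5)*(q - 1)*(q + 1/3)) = q - 1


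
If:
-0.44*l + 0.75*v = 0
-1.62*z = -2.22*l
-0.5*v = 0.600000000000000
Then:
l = -2.05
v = -1.20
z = -2.80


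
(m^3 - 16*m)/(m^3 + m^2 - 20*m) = (m + 4)/(m + 5)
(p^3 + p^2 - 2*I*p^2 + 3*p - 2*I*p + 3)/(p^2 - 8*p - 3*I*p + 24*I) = (p^2 + p*(1 + I) + I)/(p - 8)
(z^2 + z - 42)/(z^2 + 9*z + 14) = (z - 6)/(z + 2)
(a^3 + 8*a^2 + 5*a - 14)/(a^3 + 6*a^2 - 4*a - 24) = (a^2 + 6*a - 7)/(a^2 + 4*a - 12)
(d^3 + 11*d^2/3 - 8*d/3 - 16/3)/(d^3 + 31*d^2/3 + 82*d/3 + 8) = (3*d^2 - d - 4)/(3*d^2 + 19*d + 6)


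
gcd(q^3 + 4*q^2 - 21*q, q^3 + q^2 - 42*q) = q^2 + 7*q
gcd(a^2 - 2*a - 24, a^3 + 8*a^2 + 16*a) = a + 4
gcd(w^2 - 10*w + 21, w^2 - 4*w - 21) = w - 7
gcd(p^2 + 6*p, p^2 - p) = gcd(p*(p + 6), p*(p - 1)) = p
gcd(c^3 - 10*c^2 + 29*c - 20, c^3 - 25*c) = c - 5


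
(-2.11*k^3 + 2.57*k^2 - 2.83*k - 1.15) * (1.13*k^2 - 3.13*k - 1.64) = -2.3843*k^5 + 9.5084*k^4 - 7.7816*k^3 + 3.3436*k^2 + 8.2407*k + 1.886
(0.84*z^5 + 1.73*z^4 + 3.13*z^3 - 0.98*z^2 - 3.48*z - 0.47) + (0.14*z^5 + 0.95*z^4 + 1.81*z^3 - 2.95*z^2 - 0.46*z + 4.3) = 0.98*z^5 + 2.68*z^4 + 4.94*z^3 - 3.93*z^2 - 3.94*z + 3.83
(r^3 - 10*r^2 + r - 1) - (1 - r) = r^3 - 10*r^2 + 2*r - 2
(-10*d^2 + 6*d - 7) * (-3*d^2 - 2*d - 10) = 30*d^4 + 2*d^3 + 109*d^2 - 46*d + 70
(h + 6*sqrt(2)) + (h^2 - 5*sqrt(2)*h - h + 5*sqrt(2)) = h^2 - 5*sqrt(2)*h + 11*sqrt(2)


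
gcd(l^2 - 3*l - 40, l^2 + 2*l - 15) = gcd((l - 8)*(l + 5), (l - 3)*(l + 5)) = l + 5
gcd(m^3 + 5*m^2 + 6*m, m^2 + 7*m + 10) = m + 2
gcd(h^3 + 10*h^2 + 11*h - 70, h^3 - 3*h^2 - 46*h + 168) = h + 7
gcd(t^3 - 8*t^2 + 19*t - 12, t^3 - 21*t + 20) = t^2 - 5*t + 4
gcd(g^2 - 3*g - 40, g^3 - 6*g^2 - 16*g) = g - 8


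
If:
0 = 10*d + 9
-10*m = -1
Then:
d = -9/10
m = 1/10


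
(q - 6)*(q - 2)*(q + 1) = q^3 - 7*q^2 + 4*q + 12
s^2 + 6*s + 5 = (s + 1)*(s + 5)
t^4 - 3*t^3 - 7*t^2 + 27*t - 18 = (t - 3)*(t - 2)*(t - 1)*(t + 3)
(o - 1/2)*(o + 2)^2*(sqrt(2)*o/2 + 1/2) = sqrt(2)*o^4/2 + o^3/2 + 7*sqrt(2)*o^3/4 + sqrt(2)*o^2 + 7*o^2/4 - sqrt(2)*o + o - 1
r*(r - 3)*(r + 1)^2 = r^4 - r^3 - 5*r^2 - 3*r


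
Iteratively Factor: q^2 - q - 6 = (q - 3)*(q + 2)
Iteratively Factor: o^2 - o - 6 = (o - 3)*(o + 2)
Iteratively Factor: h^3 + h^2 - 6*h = (h + 3)*(h^2 - 2*h) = h*(h + 3)*(h - 2)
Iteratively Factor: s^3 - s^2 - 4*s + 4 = (s - 2)*(s^2 + s - 2) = (s - 2)*(s - 1)*(s + 2)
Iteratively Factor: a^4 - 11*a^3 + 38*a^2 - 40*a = (a - 4)*(a^3 - 7*a^2 + 10*a) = a*(a - 4)*(a^2 - 7*a + 10) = a*(a - 5)*(a - 4)*(a - 2)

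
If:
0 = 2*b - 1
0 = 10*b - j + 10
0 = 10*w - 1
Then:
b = 1/2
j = 15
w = 1/10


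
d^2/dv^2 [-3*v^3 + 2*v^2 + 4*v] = 4 - 18*v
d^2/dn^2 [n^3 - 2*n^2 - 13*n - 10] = 6*n - 4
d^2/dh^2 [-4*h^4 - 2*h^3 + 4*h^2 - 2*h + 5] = -48*h^2 - 12*h + 8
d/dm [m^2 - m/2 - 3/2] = 2*m - 1/2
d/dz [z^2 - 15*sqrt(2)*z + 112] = 2*z - 15*sqrt(2)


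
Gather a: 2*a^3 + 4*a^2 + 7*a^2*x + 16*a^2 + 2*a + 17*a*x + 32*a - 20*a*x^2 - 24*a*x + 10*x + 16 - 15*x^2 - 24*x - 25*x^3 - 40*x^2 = 2*a^3 + a^2*(7*x + 20) + a*(-20*x^2 - 7*x + 34) - 25*x^3 - 55*x^2 - 14*x + 16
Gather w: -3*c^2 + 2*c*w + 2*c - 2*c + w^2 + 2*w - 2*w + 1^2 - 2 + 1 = -3*c^2 + 2*c*w + w^2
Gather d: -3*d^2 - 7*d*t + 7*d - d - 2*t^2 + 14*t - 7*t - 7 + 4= -3*d^2 + d*(6 - 7*t) - 2*t^2 + 7*t - 3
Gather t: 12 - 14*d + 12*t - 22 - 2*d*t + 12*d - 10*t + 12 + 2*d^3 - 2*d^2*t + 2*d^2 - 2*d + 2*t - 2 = 2*d^3 + 2*d^2 - 4*d + t*(-2*d^2 - 2*d + 4)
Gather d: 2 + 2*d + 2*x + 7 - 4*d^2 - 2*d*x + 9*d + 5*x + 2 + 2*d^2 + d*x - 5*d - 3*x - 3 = -2*d^2 + d*(6 - x) + 4*x + 8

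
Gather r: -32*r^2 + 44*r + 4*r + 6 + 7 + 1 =-32*r^2 + 48*r + 14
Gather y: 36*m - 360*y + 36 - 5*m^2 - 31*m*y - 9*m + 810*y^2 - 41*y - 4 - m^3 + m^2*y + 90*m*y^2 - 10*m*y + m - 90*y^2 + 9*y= -m^3 - 5*m^2 + 28*m + y^2*(90*m + 720) + y*(m^2 - 41*m - 392) + 32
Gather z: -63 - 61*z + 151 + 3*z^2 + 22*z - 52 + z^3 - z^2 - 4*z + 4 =z^3 + 2*z^2 - 43*z + 40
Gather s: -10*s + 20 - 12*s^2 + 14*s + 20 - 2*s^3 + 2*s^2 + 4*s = -2*s^3 - 10*s^2 + 8*s + 40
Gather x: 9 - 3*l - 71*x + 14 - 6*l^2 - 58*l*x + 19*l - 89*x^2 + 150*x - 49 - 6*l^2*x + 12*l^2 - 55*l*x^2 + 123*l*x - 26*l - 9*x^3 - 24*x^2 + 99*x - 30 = 6*l^2 - 10*l - 9*x^3 + x^2*(-55*l - 113) + x*(-6*l^2 + 65*l + 178) - 56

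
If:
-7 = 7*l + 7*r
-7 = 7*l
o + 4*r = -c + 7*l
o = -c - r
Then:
No Solution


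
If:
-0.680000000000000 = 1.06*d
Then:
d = -0.64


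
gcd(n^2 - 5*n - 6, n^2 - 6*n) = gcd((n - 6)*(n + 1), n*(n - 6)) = n - 6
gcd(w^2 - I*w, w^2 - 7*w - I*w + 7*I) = w - I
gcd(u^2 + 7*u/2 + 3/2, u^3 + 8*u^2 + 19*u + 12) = u + 3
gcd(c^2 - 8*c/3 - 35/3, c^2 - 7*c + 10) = c - 5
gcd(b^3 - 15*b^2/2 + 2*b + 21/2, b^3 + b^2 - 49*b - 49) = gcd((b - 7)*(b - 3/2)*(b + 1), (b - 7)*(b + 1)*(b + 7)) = b^2 - 6*b - 7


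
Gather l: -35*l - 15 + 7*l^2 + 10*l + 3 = 7*l^2 - 25*l - 12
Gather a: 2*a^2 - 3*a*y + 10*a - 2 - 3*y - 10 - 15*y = 2*a^2 + a*(10 - 3*y) - 18*y - 12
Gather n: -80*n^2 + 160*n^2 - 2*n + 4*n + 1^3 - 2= 80*n^2 + 2*n - 1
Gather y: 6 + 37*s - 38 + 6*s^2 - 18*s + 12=6*s^2 + 19*s - 20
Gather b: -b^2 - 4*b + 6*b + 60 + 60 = -b^2 + 2*b + 120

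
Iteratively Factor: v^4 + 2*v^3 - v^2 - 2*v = (v)*(v^3 + 2*v^2 - v - 2) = v*(v + 1)*(v^2 + v - 2) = v*(v + 1)*(v + 2)*(v - 1)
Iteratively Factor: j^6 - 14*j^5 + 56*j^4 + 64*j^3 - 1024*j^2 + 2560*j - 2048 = (j - 2)*(j^5 - 12*j^4 + 32*j^3 + 128*j^2 - 768*j + 1024) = (j - 4)*(j - 2)*(j^4 - 8*j^3 + 128*j - 256) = (j - 4)^2*(j - 2)*(j^3 - 4*j^2 - 16*j + 64) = (j - 4)^2*(j - 2)*(j + 4)*(j^2 - 8*j + 16) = (j - 4)^3*(j - 2)*(j + 4)*(j - 4)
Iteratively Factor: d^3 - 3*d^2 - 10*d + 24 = (d - 2)*(d^2 - d - 12) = (d - 2)*(d + 3)*(d - 4)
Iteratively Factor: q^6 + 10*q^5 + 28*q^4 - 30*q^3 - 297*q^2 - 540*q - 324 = (q - 3)*(q^5 + 13*q^4 + 67*q^3 + 171*q^2 + 216*q + 108) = (q - 3)*(q + 2)*(q^4 + 11*q^3 + 45*q^2 + 81*q + 54) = (q - 3)*(q + 2)^2*(q^3 + 9*q^2 + 27*q + 27) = (q - 3)*(q + 2)^2*(q + 3)*(q^2 + 6*q + 9) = (q - 3)*(q + 2)^2*(q + 3)^2*(q + 3)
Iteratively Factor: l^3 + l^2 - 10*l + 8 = (l - 2)*(l^2 + 3*l - 4) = (l - 2)*(l + 4)*(l - 1)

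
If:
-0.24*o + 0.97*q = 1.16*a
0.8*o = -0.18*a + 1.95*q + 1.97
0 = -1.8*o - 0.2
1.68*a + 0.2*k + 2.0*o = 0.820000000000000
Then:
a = -0.93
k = 13.04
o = -0.11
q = -1.14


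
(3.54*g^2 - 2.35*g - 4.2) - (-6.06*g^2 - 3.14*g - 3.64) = 9.6*g^2 + 0.79*g - 0.56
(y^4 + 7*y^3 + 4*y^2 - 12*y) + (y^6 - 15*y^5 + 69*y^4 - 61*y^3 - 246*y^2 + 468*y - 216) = y^6 - 15*y^5 + 70*y^4 - 54*y^3 - 242*y^2 + 456*y - 216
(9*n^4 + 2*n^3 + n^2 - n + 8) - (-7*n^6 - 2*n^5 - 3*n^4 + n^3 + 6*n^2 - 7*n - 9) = 7*n^6 + 2*n^5 + 12*n^4 + n^3 - 5*n^2 + 6*n + 17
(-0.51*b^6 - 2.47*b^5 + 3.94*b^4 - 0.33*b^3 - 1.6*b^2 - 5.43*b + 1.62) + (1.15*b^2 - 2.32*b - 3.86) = -0.51*b^6 - 2.47*b^5 + 3.94*b^4 - 0.33*b^3 - 0.45*b^2 - 7.75*b - 2.24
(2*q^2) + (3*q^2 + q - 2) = 5*q^2 + q - 2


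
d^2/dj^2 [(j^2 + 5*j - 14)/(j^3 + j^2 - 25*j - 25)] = 2*(j^6 + 15*j^5 + 6*j^4 + 218*j^3 + 1833*j^2 + 375*j - 11600)/(j^9 + 3*j^8 - 72*j^7 - 224*j^6 + 1650*j^5 + 5550*j^4 - 10000*j^3 - 45000*j^2 - 46875*j - 15625)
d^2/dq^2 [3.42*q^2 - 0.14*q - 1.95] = 6.84000000000000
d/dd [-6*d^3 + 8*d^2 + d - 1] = -18*d^2 + 16*d + 1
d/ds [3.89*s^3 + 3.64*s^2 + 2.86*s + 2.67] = 11.67*s^2 + 7.28*s + 2.86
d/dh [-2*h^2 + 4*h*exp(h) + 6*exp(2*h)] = 4*h*exp(h) - 4*h + 12*exp(2*h) + 4*exp(h)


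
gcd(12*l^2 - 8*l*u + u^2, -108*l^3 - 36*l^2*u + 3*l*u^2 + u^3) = -6*l + u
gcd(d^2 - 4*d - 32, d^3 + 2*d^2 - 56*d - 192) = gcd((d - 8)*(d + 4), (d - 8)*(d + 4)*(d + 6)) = d^2 - 4*d - 32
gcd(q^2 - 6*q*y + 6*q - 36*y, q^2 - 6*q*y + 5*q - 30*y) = -q + 6*y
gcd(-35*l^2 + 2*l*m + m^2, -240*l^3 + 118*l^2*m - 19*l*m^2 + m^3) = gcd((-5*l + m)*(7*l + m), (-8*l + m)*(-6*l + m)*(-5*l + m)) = 5*l - m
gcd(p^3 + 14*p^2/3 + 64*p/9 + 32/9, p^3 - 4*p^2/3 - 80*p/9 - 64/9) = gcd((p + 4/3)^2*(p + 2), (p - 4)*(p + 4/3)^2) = p^2 + 8*p/3 + 16/9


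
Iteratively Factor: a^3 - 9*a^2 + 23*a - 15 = (a - 1)*(a^2 - 8*a + 15) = (a - 3)*(a - 1)*(a - 5)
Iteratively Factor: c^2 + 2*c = (c + 2)*(c)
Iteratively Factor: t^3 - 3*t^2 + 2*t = (t - 1)*(t^2 - 2*t) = t*(t - 1)*(t - 2)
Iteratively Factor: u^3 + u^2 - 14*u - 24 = (u - 4)*(u^2 + 5*u + 6) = (u - 4)*(u + 3)*(u + 2)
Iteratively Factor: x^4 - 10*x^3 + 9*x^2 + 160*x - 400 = (x - 5)*(x^3 - 5*x^2 - 16*x + 80) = (x - 5)*(x + 4)*(x^2 - 9*x + 20) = (x - 5)*(x - 4)*(x + 4)*(x - 5)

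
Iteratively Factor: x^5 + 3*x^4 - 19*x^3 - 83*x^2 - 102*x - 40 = (x + 1)*(x^4 + 2*x^3 - 21*x^2 - 62*x - 40) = (x + 1)*(x + 4)*(x^3 - 2*x^2 - 13*x - 10) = (x - 5)*(x + 1)*(x + 4)*(x^2 + 3*x + 2) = (x - 5)*(x + 1)*(x + 2)*(x + 4)*(x + 1)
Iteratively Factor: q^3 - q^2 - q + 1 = (q + 1)*(q^2 - 2*q + 1) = (q - 1)*(q + 1)*(q - 1)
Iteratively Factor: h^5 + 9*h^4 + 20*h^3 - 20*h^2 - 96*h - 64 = (h + 4)*(h^4 + 5*h^3 - 20*h - 16) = (h + 1)*(h + 4)*(h^3 + 4*h^2 - 4*h - 16) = (h + 1)*(h + 2)*(h + 4)*(h^2 + 2*h - 8) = (h + 1)*(h + 2)*(h + 4)^2*(h - 2)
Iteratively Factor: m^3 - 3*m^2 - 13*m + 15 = (m - 1)*(m^2 - 2*m - 15) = (m - 5)*(m - 1)*(m + 3)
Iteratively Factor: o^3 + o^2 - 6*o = (o + 3)*(o^2 - 2*o) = (o - 2)*(o + 3)*(o)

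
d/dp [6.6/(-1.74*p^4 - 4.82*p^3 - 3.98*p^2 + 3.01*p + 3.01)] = (45.936*p^3 + 95.436*p^2 + 52.536*p - 19.866)/(1.74*p^4 + 4.82*p^3 + 3.98*p^2 - 3.01*p - 3.01)^2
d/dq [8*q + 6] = 8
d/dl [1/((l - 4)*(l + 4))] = -2*l/(l^4 - 32*l^2 + 256)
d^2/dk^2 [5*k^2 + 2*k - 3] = 10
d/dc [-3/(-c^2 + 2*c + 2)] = 6*(1 - c)/(-c^2 + 2*c + 2)^2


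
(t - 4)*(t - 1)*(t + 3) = t^3 - 2*t^2 - 11*t + 12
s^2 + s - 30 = (s - 5)*(s + 6)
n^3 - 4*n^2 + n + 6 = (n - 3)*(n - 2)*(n + 1)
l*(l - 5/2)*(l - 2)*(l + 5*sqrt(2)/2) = l^4 - 9*l^3/2 + 5*sqrt(2)*l^3/2 - 45*sqrt(2)*l^2/4 + 5*l^2 + 25*sqrt(2)*l/2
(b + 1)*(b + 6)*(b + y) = b^3 + b^2*y + 7*b^2 + 7*b*y + 6*b + 6*y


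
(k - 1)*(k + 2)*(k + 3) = k^3 + 4*k^2 + k - 6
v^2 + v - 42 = (v - 6)*(v + 7)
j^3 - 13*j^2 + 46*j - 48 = (j - 8)*(j - 3)*(j - 2)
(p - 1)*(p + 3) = p^2 + 2*p - 3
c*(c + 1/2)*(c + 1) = c^3 + 3*c^2/2 + c/2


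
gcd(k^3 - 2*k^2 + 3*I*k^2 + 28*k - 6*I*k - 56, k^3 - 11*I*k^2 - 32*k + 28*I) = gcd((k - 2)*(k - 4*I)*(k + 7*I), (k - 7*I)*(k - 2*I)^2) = 1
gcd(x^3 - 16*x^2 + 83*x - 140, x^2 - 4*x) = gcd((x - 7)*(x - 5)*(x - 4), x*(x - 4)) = x - 4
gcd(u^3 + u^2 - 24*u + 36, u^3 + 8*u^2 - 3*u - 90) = u^2 + 3*u - 18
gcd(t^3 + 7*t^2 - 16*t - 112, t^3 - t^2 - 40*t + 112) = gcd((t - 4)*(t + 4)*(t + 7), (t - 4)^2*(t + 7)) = t^2 + 3*t - 28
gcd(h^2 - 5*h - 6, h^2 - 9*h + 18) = h - 6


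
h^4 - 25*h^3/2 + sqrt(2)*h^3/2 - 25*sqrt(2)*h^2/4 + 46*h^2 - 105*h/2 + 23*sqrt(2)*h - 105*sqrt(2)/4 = (h - 7)*(h - 3)*(h - 5/2)*(h + sqrt(2)/2)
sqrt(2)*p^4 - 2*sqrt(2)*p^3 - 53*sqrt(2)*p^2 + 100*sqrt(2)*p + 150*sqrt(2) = (p - 3)*(p - 5*sqrt(2))*(p + 5*sqrt(2))*(sqrt(2)*p + sqrt(2))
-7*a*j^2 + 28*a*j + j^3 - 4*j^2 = j*(-7*a + j)*(j - 4)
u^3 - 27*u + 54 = (u - 3)^2*(u + 6)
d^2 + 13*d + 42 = (d + 6)*(d + 7)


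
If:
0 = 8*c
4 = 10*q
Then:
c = 0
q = 2/5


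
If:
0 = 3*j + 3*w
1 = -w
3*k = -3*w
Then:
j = 1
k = 1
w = -1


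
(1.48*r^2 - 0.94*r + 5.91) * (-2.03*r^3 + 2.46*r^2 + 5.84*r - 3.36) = -3.0044*r^5 + 5.549*r^4 - 5.6665*r^3 + 4.0762*r^2 + 37.6728*r - 19.8576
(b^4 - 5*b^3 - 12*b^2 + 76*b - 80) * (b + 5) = b^5 - 37*b^3 + 16*b^2 + 300*b - 400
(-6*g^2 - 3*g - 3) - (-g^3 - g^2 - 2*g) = g^3 - 5*g^2 - g - 3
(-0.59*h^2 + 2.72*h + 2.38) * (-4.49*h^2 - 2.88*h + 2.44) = 2.6491*h^4 - 10.5136*h^3 - 19.9594*h^2 - 0.217599999999999*h + 5.8072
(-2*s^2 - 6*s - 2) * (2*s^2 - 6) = -4*s^4 - 12*s^3 + 8*s^2 + 36*s + 12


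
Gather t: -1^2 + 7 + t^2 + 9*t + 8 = t^2 + 9*t + 14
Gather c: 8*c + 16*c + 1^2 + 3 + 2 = 24*c + 6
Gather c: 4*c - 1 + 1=4*c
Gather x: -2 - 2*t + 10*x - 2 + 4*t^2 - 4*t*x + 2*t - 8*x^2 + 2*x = 4*t^2 - 8*x^2 + x*(12 - 4*t) - 4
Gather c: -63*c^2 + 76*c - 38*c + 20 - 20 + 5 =-63*c^2 + 38*c + 5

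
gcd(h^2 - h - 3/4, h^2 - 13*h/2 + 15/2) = h - 3/2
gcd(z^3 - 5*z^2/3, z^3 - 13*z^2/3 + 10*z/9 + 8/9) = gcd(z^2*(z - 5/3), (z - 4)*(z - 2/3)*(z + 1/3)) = 1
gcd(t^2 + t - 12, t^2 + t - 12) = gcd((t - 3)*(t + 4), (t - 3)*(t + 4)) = t^2 + t - 12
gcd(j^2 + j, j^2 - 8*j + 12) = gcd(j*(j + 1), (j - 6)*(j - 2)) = 1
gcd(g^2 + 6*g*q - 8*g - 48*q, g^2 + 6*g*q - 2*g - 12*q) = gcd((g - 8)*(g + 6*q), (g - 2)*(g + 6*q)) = g + 6*q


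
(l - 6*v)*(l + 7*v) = l^2 + l*v - 42*v^2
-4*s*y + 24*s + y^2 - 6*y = (-4*s + y)*(y - 6)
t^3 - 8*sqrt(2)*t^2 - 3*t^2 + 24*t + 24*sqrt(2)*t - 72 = (t - 3)*(t - 6*sqrt(2))*(t - 2*sqrt(2))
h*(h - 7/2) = h^2 - 7*h/2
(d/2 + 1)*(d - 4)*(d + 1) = d^3/2 - d^2/2 - 5*d - 4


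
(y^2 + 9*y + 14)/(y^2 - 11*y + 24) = (y^2 + 9*y + 14)/(y^2 - 11*y + 24)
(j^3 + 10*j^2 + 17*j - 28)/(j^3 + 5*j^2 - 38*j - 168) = (j - 1)/(j - 6)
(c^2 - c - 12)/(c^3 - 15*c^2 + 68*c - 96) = (c + 3)/(c^2 - 11*c + 24)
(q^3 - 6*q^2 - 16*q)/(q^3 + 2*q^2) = (q - 8)/q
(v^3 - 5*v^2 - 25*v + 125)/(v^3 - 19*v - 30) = (v^2 - 25)/(v^2 + 5*v + 6)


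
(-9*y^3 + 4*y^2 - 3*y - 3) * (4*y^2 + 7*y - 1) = -36*y^5 - 47*y^4 + 25*y^3 - 37*y^2 - 18*y + 3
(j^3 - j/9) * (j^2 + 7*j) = j^5 + 7*j^4 - j^3/9 - 7*j^2/9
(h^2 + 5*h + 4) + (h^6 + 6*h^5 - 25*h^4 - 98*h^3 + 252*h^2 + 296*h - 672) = h^6 + 6*h^5 - 25*h^4 - 98*h^3 + 253*h^2 + 301*h - 668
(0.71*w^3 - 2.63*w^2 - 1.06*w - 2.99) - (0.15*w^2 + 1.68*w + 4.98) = 0.71*w^3 - 2.78*w^2 - 2.74*w - 7.97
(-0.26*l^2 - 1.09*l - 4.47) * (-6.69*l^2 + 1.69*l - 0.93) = 1.7394*l^4 + 6.8527*l^3 + 28.304*l^2 - 6.5406*l + 4.1571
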